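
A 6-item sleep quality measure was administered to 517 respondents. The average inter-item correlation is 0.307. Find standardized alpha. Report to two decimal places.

α = 0.73

Standardized α = k·r̄ / (1 + (k−1)·r̄) = 6 × 0.307 / (1 + 5 × 0.307)
  = 1.8420 / 2.5350 = 0.73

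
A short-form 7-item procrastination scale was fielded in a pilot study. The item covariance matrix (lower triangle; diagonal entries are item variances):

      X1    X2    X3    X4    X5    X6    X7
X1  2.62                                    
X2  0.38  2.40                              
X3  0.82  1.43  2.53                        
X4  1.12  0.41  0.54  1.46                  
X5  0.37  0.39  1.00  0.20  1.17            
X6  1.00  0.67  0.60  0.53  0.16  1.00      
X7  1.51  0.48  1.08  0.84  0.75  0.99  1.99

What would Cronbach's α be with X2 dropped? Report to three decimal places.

Remaining items: X1, X3, X4, X5, X6, X7 (k = 6).
sum of item variances = 2.62 + 2.53 + 1.46 + 1.17 + 1.00 + 1.99 = 10.77
σ²_T = 10.77 + 2 × 11.51 = 33.79
α (item deleted) = (6/5)·(1 − 10.77/33.79) = 0.818

Cronbach's α = 0.818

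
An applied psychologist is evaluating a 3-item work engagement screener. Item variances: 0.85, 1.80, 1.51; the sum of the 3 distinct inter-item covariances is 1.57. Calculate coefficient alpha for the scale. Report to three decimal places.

coefficient alpha = 0.645

sum of item variances = 0.85 + 1.80 + 1.51 = 4.16
Sum of distinct covariances = 1.57
total variance = sum of item variances + 2·Σcov = 4.16 + 2 × 1.57 = 7.30
α = (3/2)·(1 − 4.16/7.30) = 0.645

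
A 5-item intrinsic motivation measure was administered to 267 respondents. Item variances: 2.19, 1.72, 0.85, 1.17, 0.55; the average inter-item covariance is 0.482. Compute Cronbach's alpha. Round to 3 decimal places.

α = 0.748

ΣVar(i) = 2.19 + 1.72 + 0.85 + 1.17 + 0.55 = 6.48
Sum of the 10 distinct covariances = 10 × 0.482 = 4.820
σ²_T = ΣVar(i) + 2·Σcov = 6.48 + 2 × 4.820 = 16.120
α = (5/4)·(1 − 6.48/16.120) = 0.748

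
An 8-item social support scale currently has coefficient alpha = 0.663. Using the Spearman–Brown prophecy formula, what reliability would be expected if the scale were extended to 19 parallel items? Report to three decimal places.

Length factor m = 19/8 = 2.3750
α' = m·α / (1 + (m−1)·α)
   = 19/8 × 0.663 / (1 + (19/8 − 1) × 0.663)
   = 1.5746 / 1.9116 = 0.824

predicted reliability = 0.824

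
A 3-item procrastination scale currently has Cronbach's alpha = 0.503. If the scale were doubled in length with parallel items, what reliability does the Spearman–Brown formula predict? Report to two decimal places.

Length factor m = 2
α' = m·α / (1 + (m−1)·α)
   = 2 × 0.503 / (1 + (2 − 1) × 0.503)
   = 1.0060 / 1.5030 = 0.67

predicted reliability = 0.67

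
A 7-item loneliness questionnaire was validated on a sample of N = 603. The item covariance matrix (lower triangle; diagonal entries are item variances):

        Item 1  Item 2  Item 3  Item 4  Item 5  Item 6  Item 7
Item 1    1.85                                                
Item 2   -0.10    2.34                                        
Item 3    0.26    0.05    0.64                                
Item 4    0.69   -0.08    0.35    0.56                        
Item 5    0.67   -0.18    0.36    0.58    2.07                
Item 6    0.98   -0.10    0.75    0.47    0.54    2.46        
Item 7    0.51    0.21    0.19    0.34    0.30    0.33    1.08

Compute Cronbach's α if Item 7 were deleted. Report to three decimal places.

Remaining items: Item 1, Item 2, Item 3, Item 4, Item 5, Item 6 (k = 6).
ΣVar(i) = 1.85 + 2.34 + 0.64 + 0.56 + 2.07 + 2.46 = 9.92
Var(T) = 9.92 + 2 × 5.24 = 20.40
α (item deleted) = (6/5)·(1 − 9.92/20.40) = 0.616

α = 0.616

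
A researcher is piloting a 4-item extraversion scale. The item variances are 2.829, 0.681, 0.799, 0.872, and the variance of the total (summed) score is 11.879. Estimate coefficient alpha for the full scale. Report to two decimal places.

coefficient alpha = 0.75

sum of item variances = 2.829 + 0.681 + 0.799 + 0.872 = 5.181
α = (k/(k−1))·(1 − sum of item variances/σ²_T) = (4/3)·(1 − 5.181/11.879) = 0.75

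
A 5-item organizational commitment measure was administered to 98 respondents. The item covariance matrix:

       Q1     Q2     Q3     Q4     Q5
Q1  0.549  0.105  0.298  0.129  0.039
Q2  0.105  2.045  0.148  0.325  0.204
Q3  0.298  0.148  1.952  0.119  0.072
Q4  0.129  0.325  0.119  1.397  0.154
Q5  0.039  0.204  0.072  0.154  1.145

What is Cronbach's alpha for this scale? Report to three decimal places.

Σσ²ᵢ = 0.549 + 2.045 + 1.952 + 1.397 + 1.145 = 7.088
Sum of the distinct covariances = 1.593
Var(T) = 7.088 + 2 × 1.593 = 10.274
α = (k/(k−1))·(1 − Σσ²ᵢ/Var(T)) = (5/4)·(1 − 7.088/10.274) = 0.388

α = 0.388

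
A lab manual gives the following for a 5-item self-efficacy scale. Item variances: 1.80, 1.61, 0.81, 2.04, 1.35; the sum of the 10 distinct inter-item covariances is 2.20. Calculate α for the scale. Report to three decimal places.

α = 0.458

Σσ²ᵢ = 1.80 + 1.61 + 0.81 + 2.04 + 1.35 = 7.61
Sum of distinct covariances = 2.20
Var(T) = Σσ²ᵢ + 2·Σcov = 7.61 + 2 × 2.20 = 12.01
α = (5/4)·(1 − 7.61/12.01) = 0.458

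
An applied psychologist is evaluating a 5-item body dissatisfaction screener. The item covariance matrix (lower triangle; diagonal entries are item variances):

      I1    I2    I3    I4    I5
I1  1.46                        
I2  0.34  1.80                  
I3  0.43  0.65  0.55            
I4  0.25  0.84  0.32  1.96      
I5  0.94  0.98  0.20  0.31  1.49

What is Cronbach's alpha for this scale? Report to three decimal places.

α = 0.740

Σσ²ᵢ = 1.46 + 1.80 + 0.55 + 1.96 + 1.49 = 7.26
Σ_{i<j} σ_ij = 5.26
σ²_T = 7.26 + 2 × 5.26 = 17.78
α = (k/(k−1))·(1 − Σσ²ᵢ/σ²_T) = (5/4)·(1 − 7.26/17.78) = 0.740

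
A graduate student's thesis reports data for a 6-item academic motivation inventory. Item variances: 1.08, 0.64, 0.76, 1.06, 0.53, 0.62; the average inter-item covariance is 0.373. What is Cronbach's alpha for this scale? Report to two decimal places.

α = 0.85

Σσ²ᵢ = 1.08 + 0.64 + 0.76 + 1.06 + 0.53 + 0.62 = 4.69
Sum of the 15 distinct covariances = 15 × 0.373 = 5.595
Var(T) = Σσ²ᵢ + 2·Σcov = 4.69 + 2 × 5.595 = 15.880
α = (6/5)·(1 − 4.69/15.880) = 0.85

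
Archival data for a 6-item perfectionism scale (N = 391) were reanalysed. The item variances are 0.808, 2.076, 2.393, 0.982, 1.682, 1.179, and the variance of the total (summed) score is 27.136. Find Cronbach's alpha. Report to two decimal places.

Σσ²ᵢ = 0.808 + 2.076 + 2.393 + 0.982 + 1.682 + 1.179 = 9.120
α = (k/(k−1))·(1 − Σσ²ᵢ/σ²_total) = (6/5)·(1 − 9.120/27.136) = 0.80

α = 0.80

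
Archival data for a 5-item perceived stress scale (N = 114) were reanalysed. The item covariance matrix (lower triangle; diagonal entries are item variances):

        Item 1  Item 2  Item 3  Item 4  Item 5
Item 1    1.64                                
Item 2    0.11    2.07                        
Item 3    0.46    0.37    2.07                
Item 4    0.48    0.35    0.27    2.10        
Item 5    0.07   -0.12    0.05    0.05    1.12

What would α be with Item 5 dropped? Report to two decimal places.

α = 0.45

Remaining items: Item 1, Item 2, Item 3, Item 4 (k = 4).
sum of item variances = 1.64 + 2.07 + 2.07 + 2.10 = 7.88
Var(T) = 7.88 + 2 × 2.04 = 11.96
α (item deleted) = (4/3)·(1 − 7.88/11.96) = 0.45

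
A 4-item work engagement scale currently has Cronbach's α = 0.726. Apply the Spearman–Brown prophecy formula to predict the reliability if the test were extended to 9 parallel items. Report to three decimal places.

predicted reliability = 0.856

Length factor m = 9/4 = 2.2500
α' = m·α / (1 + (m−1)·α)
   = 9/4 × 0.726 / (1 + (9/4 − 1) × 0.726)
   = 1.6335 / 1.9075 = 0.856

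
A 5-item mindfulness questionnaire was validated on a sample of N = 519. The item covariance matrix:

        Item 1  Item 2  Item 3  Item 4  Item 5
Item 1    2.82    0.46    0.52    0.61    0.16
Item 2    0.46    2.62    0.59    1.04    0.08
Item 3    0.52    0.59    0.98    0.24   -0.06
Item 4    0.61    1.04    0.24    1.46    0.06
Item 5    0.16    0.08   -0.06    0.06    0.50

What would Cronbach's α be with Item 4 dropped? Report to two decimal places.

Remaining items: Item 1, Item 2, Item 3, Item 5 (k = 4).
Σσ²ᵢ = 2.82 + 2.62 + 0.98 + 0.50 = 6.92
σ²_total = 6.92 + 2 × 1.75 = 10.42
α (item deleted) = (4/3)·(1 − 6.92/10.42) = 0.45

α = 0.45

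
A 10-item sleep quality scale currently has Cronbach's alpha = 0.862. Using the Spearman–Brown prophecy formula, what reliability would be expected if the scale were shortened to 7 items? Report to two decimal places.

Length factor m = 7/10 = 0.7000
α' = m·α / (1 − (1−m)·α)
   = 7/10 × 0.862 / (1 − (1 − 7/10) × 0.862)
   = 0.6034 / 0.7414 = 0.81

predicted reliability = 0.81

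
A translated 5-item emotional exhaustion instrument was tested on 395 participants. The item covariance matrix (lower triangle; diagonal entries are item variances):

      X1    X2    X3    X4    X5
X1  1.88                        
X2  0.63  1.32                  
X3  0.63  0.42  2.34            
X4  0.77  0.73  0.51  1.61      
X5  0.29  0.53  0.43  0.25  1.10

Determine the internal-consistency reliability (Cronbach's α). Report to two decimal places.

sum of item variances = 1.88 + 1.32 + 2.34 + 1.61 + 1.10 = 8.25
Sum of off-diagonal covariances = 5.19
total variance = 8.25 + 2 × 5.19 = 18.63
α = (k/(k−1))·(1 − sum of item variances/total variance) = (5/4)·(1 − 8.25/18.63) = 0.70

Cronbach's α = 0.70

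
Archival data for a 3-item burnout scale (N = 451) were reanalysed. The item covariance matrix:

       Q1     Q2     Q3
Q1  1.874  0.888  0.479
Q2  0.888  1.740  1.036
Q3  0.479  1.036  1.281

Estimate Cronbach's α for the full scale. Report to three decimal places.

α = 0.743

Σσᵢ² = 1.874 + 1.740 + 1.281 = 4.895
Σ_{i<j} σ_ij = 2.403
σ²_total = 4.895 + 2 × 2.403 = 9.701
α = (k/(k−1))·(1 − Σσᵢ²/σ²_total) = (3/2)·(1 − 4.895/9.701) = 0.743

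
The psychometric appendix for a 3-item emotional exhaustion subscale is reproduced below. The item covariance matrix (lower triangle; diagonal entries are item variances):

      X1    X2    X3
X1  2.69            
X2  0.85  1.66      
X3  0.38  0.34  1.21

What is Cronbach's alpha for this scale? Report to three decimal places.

Σσᵢ² = 2.69 + 1.66 + 1.21 = 5.56
Σ_{i<j} σ_ij = 1.57
σ²_total = 5.56 + 2 × 1.57 = 8.70
α = (k/(k−1))·(1 − Σσᵢ²/σ²_total) = (3/2)·(1 − 5.56/8.70) = 0.541

α = 0.541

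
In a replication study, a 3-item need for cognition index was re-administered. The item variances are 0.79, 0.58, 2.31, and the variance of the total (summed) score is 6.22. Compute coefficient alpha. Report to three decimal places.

Σσᵢ² = 0.79 + 0.58 + 2.31 = 3.68
α = (k/(k−1))·(1 − Σσᵢ²/total variance) = (3/2)·(1 − 3.68/6.22) = 0.613

α = 0.613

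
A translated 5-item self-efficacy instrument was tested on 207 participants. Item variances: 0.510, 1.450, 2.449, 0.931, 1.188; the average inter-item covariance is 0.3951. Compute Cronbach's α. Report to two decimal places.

Cronbach's α = 0.68

ΣVar(i) = 0.510 + 1.450 + 2.449 + 0.931 + 1.188 = 6.528
Sum of the 10 distinct covariances = 10 × 0.3951 = 3.9510
σ²_total = ΣVar(i) + 2·Σcov = 6.528 + 2 × 3.9510 = 14.4300
α = (5/4)·(1 − 6.528/14.4300) = 0.68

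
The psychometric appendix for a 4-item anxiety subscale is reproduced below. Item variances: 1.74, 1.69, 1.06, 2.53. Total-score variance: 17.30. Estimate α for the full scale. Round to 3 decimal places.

α = 0.792

ΣVar(i) = 1.74 + 1.69 + 1.06 + 2.53 = 7.02
α = (k/(k−1))·(1 − ΣVar(i)/σ²_T) = (4/3)·(1 − 7.02/17.30) = 0.792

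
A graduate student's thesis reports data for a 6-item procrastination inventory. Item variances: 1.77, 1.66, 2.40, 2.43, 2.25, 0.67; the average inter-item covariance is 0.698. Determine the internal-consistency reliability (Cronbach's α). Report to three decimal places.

Σσᵢ² = 1.77 + 1.66 + 2.40 + 2.43 + 2.25 + 0.67 = 11.18
Sum of the 15 distinct covariances = 15 × 0.698 = 10.470
σ²_T = Σσᵢ² + 2·Σcov = 11.18 + 2 × 10.470 = 32.120
α = (6/5)·(1 − 11.18/32.120) = 0.782

α = 0.782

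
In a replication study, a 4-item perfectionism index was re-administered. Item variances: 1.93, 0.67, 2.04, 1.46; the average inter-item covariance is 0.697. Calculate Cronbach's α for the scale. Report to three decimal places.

Σσᵢ² = 1.93 + 0.67 + 2.04 + 1.46 = 6.10
Sum of the 6 distinct covariances = 6 × 0.697 = 4.182
total variance = Σσᵢ² + 2·Σcov = 6.10 + 2 × 4.182 = 14.464
α = (4/3)·(1 − 6.10/14.464) = 0.771

Cronbach's α = 0.771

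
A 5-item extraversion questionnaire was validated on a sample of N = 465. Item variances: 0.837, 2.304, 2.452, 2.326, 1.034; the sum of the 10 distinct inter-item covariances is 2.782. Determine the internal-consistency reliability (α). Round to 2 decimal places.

sum of item variances = 0.837 + 2.304 + 2.452 + 2.326 + 1.034 = 8.953
Sum of distinct covariances = 2.782
σ²_T = sum of item variances + 2·Σcov = 8.953 + 2 × 2.782 = 14.517
α = (5/4)·(1 − 8.953/14.517) = 0.48

α = 0.48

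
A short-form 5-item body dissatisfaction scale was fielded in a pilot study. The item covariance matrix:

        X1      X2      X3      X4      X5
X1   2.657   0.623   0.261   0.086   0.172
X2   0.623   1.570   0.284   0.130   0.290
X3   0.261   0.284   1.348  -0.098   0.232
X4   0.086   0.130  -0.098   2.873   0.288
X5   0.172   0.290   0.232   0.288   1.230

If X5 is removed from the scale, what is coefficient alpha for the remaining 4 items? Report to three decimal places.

α = 0.311

Remaining items: X1, X2, X3, X4 (k = 4).
sum of item variances = 2.657 + 1.570 + 1.348 + 2.873 = 8.448
Var(T) = 8.448 + 2 × 1.286 = 11.020
α (item deleted) = (4/3)·(1 − 8.448/11.020) = 0.311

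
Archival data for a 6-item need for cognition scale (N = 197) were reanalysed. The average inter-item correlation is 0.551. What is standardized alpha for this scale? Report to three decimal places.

Standardized α = k·r̄ / (1 + (k−1)·r̄) = 6 × 0.551 / (1 + 5 × 0.551)
  = 3.3060 / 3.7550 = 0.880

α = 0.880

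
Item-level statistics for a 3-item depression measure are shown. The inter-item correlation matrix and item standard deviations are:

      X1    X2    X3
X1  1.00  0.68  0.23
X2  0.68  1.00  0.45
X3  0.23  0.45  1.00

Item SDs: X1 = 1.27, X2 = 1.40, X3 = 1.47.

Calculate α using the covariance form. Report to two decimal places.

α = 0.71

Σσ²ᵢ = 1.27² + 1.40² + 1.47² = 5.7338
Covariances σ_ij = r_ij · s_i · s_j:
  σ(X1,X2) = 0.68 × 1.27 × 1.40 = 1.2090
  σ(X1,X3) = 0.23 × 1.27 × 1.47 = 0.4294
  σ(X2,X3) = 0.45 × 1.40 × 1.47 = 0.9261
σ²_T = Σσ²ᵢ + 2·Σσ_ij = 5.7338 + 2 × 2.5645 = 10.8628
α = (3/2)·(1 − 5.7338/10.8628) = 0.71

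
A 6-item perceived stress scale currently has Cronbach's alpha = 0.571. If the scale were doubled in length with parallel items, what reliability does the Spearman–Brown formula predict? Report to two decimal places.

Length factor m = 2
α' = m·α / (1 + (m−1)·α)
   = 2 × 0.571 / (1 + (2 − 1) × 0.571)
   = 1.1420 / 1.5710 = 0.73

predicted reliability = 0.73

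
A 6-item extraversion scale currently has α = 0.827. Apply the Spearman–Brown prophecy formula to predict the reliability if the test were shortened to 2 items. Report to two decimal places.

predicted reliability = 0.61

Length factor m = 2/6 = 0.3333
α' = m·α / (1 − (1−m)·α)
   = 2/6 × 0.827 / (1 − (1 − 2/6) × 0.827)
   = 0.2757 / 0.4487 = 0.61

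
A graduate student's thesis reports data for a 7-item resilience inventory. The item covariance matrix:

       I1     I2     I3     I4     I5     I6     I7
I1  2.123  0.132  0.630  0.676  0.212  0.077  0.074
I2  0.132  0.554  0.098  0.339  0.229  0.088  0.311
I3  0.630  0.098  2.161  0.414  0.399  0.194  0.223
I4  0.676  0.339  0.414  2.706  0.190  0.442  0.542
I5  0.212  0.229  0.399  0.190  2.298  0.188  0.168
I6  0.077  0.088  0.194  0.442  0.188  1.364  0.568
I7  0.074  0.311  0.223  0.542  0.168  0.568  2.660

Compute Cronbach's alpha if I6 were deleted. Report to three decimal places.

α = 0.511

Remaining items: I1, I2, I3, I4, I5, I7 (k = 6).
Σσ²ᵢ = 2.123 + 0.554 + 2.161 + 2.706 + 2.298 + 2.660 = 12.502
σ²_T = 12.502 + 2 × 4.637 = 21.776
α (item deleted) = (6/5)·(1 − 12.502/21.776) = 0.511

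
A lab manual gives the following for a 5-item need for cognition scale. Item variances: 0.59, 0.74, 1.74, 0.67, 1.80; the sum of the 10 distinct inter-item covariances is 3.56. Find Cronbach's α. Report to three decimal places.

ΣVar(i) = 0.59 + 0.74 + 1.74 + 0.67 + 1.80 = 5.54
Sum of distinct covariances = 3.56
σ²_T = ΣVar(i) + 2·Σcov = 5.54 + 2 × 3.56 = 12.66
α = (5/4)·(1 − 5.54/12.66) = 0.703

Cronbach's α = 0.703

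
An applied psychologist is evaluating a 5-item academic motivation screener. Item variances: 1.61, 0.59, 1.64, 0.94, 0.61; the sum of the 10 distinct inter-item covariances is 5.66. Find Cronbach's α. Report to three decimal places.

Σσᵢ² = 1.61 + 0.59 + 1.64 + 0.94 + 0.61 = 5.39
Sum of distinct covariances = 5.66
σ²_T = Σσᵢ² + 2·Σcov = 5.39 + 2 × 5.66 = 16.71
α = (5/4)·(1 − 5.39/16.71) = 0.847

α = 0.847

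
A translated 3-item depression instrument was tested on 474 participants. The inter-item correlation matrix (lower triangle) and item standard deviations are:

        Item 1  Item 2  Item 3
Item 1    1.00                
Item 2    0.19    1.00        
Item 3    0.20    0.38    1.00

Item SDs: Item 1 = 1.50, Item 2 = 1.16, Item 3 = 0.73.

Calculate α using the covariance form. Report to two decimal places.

α = 0.45

Σσ²ᵢ = 1.50² + 1.16² + 0.73² = 4.1285
Covariances σ_ij = r_ij · s_i · s_j:
  σ(Item 1,Item 2) = 0.19 × 1.50 × 1.16 = 0.3306
  σ(Item 1,Item 3) = 0.20 × 1.50 × 0.73 = 0.2190
  σ(Item 2,Item 3) = 0.38 × 1.16 × 0.73 = 0.3218
σ²_T = Σσ²ᵢ + 2·Σσ_ij = 4.1285 + 2 × 0.8714 = 5.8713
α = (3/2)·(1 − 4.1285/5.8713) = 0.45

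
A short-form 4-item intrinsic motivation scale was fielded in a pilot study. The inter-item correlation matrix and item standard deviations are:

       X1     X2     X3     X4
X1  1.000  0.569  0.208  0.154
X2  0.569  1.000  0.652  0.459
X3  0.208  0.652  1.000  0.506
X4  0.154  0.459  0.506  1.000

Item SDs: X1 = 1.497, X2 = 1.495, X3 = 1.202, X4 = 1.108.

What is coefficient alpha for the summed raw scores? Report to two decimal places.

Σσ²ᵢ = 1.497² + 1.495² + 1.202² + 1.108² = 7.1485
Covariances σ_ij = r_ij · s_i · s_j:
  σ(X1,X2) = 0.569 × 1.497 × 1.495 = 1.2734
  σ(X1,X3) = 0.208 × 1.497 × 1.202 = 0.3743
  σ(X1,X4) = 0.154 × 1.497 × 1.108 = 0.2554
  σ(X2,X3) = 0.652 × 1.495 × 1.202 = 1.1716
  σ(X2,X4) = 0.459 × 1.495 × 1.108 = 0.7603
  σ(X3,X4) = 0.506 × 1.202 × 1.108 = 0.6739
σ²_T = Σσ²ᵢ + 2·Σσ_ij = 7.1485 + 2 × 4.5089 = 16.1663
α = (4/3)·(1 − 7.1485/16.1663) = 0.74

α = 0.74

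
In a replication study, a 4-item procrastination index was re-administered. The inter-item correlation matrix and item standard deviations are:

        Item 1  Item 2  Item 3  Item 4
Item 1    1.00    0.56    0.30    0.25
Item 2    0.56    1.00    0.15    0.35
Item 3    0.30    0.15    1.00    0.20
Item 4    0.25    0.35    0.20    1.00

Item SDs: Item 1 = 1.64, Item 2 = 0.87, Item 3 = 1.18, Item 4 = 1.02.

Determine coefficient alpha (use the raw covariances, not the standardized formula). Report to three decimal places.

coefficient alpha = 0.613

Σσ²ᵢ = 1.64² + 0.87² + 1.18² + 1.02² = 5.8793
Covariances σ_ij = r_ij · s_i · s_j:
  σ(Item 1,Item 2) = 0.56 × 1.64 × 0.87 = 0.7990
  σ(Item 1,Item 3) = 0.30 × 1.64 × 1.18 = 0.5806
  σ(Item 1,Item 4) = 0.25 × 1.64 × 1.02 = 0.4182
  σ(Item 2,Item 3) = 0.15 × 0.87 × 1.18 = 0.1540
  σ(Item 2,Item 4) = 0.35 × 0.87 × 1.02 = 0.3106
  σ(Item 3,Item 4) = 0.20 × 1.18 × 1.02 = 0.2407
σ²_T = Σσ²ᵢ + 2·Σσ_ij = 5.8793 + 2 × 2.5031 = 10.8855
α = (4/3)·(1 − 5.8793/10.8855) = 0.613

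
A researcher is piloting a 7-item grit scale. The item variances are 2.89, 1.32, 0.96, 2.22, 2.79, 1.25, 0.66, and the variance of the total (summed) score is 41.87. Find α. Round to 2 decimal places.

α = 0.83

Σσ²ᵢ = 2.89 + 1.32 + 0.96 + 2.22 + 2.79 + 1.25 + 0.66 = 12.09
α = (k/(k−1))·(1 − Σσ²ᵢ/total variance) = (7/6)·(1 − 12.09/41.87) = 0.83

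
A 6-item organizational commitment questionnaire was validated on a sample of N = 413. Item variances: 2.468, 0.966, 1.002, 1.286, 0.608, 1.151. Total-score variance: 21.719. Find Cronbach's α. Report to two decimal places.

Σσᵢ² = 2.468 + 0.966 + 1.002 + 1.286 + 0.608 + 1.151 = 7.481
α = (k/(k−1))·(1 − Σσᵢ²/σ²_T) = (6/5)·(1 − 7.481/21.719) = 0.79

α = 0.79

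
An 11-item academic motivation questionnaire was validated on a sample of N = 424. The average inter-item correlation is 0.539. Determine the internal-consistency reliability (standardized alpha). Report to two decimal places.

Standardized α = k·r̄ / (1 + (k−1)·r̄) = 11 × 0.539 / (1 + 10 × 0.539)
  = 5.9290 / 6.3900 = 0.93

α = 0.93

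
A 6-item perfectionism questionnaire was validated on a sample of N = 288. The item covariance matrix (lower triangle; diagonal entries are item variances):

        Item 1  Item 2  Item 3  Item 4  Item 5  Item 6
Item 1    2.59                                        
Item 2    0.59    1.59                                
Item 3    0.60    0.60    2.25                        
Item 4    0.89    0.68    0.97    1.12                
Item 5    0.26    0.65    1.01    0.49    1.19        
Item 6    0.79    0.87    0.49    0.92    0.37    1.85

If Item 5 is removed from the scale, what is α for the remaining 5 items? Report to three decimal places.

α = 0.764

Remaining items: Item 1, Item 2, Item 3, Item 4, Item 6 (k = 5).
ΣVar(i) = 2.59 + 1.59 + 2.25 + 1.12 + 1.85 = 9.40
Var(T) = 9.40 + 2 × 7.40 = 24.20
α (item deleted) = (5/4)·(1 − 9.40/24.20) = 0.764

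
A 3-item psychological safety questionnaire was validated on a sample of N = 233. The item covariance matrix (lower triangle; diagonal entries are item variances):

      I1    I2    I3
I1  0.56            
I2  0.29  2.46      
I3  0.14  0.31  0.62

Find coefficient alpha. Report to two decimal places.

sum of item variances = 0.56 + 2.46 + 0.62 = 3.64
Sum of off-diagonal covariances = 0.74
total variance = 3.64 + 2 × 0.74 = 5.12
α = (k/(k−1))·(1 − sum of item variances/total variance) = (3/2)·(1 − 3.64/5.12) = 0.43

α = 0.43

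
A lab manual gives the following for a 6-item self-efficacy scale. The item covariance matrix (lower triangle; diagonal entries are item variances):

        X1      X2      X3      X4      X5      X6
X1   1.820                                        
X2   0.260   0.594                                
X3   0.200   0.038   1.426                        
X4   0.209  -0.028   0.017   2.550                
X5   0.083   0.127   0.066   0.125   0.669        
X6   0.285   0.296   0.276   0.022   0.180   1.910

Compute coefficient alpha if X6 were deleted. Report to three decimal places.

coefficient alpha = 0.296

Remaining items: X1, X2, X3, X4, X5 (k = 5).
ΣVar(i) = 1.820 + 0.594 + 1.426 + 2.550 + 0.669 = 7.059
total variance = 7.059 + 2 × 1.097 = 9.253
α (item deleted) = (5/4)·(1 − 7.059/9.253) = 0.296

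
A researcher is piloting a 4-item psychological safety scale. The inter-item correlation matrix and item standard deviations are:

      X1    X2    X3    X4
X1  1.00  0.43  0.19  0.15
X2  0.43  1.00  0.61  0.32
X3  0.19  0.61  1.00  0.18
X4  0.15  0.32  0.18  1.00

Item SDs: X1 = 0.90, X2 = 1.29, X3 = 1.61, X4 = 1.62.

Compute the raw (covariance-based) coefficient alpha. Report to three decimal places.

Σσ²ᵢ = 0.90² + 1.29² + 1.61² + 1.62² = 7.6906
Covariances σ_ij = r_ij · s_i · s_j:
  σ(X1,X2) = 0.43 × 0.90 × 1.29 = 0.4992
  σ(X1,X3) = 0.19 × 0.90 × 1.61 = 0.2753
  σ(X1,X4) = 0.15 × 0.90 × 1.62 = 0.2187
  σ(X2,X3) = 0.61 × 1.29 × 1.61 = 1.2669
  σ(X2,X4) = 0.32 × 1.29 × 1.62 = 0.6687
  σ(X3,X4) = 0.18 × 1.61 × 1.62 = 0.4695
σ²_T = Σσ²ᵢ + 2·Σσ_ij = 7.6906 + 2 × 3.3983 = 14.4872
α = (4/3)·(1 − 7.6906/14.4872) = 0.626

α = 0.626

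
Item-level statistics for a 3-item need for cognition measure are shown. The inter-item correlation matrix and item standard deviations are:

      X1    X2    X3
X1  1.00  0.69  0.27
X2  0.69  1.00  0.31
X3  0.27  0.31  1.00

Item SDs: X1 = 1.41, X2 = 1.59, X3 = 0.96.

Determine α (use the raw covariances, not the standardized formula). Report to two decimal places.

α = 0.70

Σσ²ᵢ = 1.41² + 1.59² + 0.96² = 5.4378
Covariances σ_ij = r_ij · s_i · s_j:
  σ(X1,X2) = 0.69 × 1.41 × 1.59 = 1.5469
  σ(X1,X3) = 0.27 × 1.41 × 0.96 = 0.3655
  σ(X2,X3) = 0.31 × 1.59 × 0.96 = 0.4732
σ²_T = Σσ²ᵢ + 2·Σσ_ij = 5.4378 + 2 × 2.3856 = 10.2090
α = (3/2)·(1 − 5.4378/10.2090) = 0.70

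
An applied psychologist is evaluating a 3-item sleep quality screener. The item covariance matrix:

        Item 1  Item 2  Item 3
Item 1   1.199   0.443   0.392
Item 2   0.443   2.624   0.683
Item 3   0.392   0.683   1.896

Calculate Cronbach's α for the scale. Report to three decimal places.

ΣVar(i) = 1.199 + 2.624 + 1.896 = 5.719
Σ_{i<j} σ_ij = 1.518
total variance = 5.719 + 2 × 1.518 = 8.755
α = (k/(k−1))·(1 − ΣVar(i)/total variance) = (3/2)·(1 − 5.719/8.755) = 0.520

α = 0.520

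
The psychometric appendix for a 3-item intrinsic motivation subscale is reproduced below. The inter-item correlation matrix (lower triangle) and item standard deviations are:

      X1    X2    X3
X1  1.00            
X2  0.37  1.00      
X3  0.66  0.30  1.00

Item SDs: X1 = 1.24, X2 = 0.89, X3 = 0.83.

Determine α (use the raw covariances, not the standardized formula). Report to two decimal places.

Σσ²ᵢ = 1.24² + 0.89² + 0.83² = 3.0186
Covariances σ_ij = r_ij · s_i · s_j:
  σ(X1,X2) = 0.37 × 1.24 × 0.89 = 0.4083
  σ(X1,X3) = 0.66 × 1.24 × 0.83 = 0.6793
  σ(X2,X3) = 0.30 × 0.89 × 0.83 = 0.2216
σ²_T = Σσ²ᵢ + 2·Σσ_ij = 3.0186 + 2 × 1.3092 = 5.6370
α = (3/2)·(1 − 3.0186/5.6370) = 0.70

α = 0.70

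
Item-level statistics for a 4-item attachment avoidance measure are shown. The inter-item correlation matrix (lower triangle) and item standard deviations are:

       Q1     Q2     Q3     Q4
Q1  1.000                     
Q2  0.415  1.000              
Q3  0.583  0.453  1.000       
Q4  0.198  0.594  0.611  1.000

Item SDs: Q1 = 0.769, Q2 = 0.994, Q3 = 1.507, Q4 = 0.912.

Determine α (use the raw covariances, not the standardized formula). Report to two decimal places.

Σσ²ᵢ = 0.769² + 0.994² + 1.507² + 0.912² = 4.6822
Covariances σ_ij = r_ij · s_i · s_j:
  σ(Q1,Q2) = 0.415 × 0.769 × 0.994 = 0.3172
  σ(Q1,Q3) = 0.583 × 0.769 × 1.507 = 0.6756
  σ(Q1,Q4) = 0.198 × 0.769 × 0.912 = 0.1389
  σ(Q2,Q3) = 0.453 × 0.994 × 1.507 = 0.6786
  σ(Q2,Q4) = 0.594 × 0.994 × 0.912 = 0.5385
  σ(Q3,Q4) = 0.611 × 1.507 × 0.912 = 0.8397
σ²_T = Σσ²ᵢ + 2·Σσ_ij = 4.6822 + 2 × 3.1885 = 11.0592
α = (4/3)·(1 − 4.6822/11.0592) = 0.77

α = 0.77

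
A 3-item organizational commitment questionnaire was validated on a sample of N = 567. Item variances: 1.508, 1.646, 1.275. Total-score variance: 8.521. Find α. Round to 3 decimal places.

α = 0.720

ΣVar(i) = 1.508 + 1.646 + 1.275 = 4.429
α = (k/(k−1))·(1 − ΣVar(i)/σ²_total) = (3/2)·(1 − 4.429/8.521) = 0.720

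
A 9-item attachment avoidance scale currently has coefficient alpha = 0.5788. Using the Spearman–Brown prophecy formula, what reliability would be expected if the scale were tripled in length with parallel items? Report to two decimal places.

Length factor m = 3
α' = m·α / (1 + (m−1)·α)
   = 3 × 0.5788 / (1 + (3 − 1) × 0.5788)
   = 1.7364 / 2.1576 = 0.80

predicted reliability = 0.80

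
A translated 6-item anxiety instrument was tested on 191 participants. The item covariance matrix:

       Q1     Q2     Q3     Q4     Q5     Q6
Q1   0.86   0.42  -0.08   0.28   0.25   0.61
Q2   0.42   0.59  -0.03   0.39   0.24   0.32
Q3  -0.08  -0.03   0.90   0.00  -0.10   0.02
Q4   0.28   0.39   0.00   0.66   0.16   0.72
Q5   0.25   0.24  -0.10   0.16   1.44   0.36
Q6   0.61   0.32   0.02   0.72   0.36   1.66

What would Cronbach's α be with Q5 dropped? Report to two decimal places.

Remaining items: Q1, Q2, Q3, Q4, Q6 (k = 5).
Σσ²ᵢ = 0.86 + 0.59 + 0.90 + 0.66 + 1.66 = 4.67
Var(T) = 4.67 + 2 × 2.65 = 9.97
α (item deleted) = (5/4)·(1 − 4.67/9.97) = 0.66

α = 0.66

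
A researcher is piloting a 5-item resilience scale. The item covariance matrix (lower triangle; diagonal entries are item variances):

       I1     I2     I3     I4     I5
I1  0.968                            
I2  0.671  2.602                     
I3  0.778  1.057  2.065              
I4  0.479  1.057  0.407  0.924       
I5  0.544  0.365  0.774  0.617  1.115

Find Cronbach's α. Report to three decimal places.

α = 0.797

sum of item variances = 0.968 + 2.602 + 2.065 + 0.924 + 1.115 = 7.674
Sum of off-diagonal covariances = 6.749
Var(T) = 7.674 + 2 × 6.749 = 21.172
α = (k/(k−1))·(1 − sum of item variances/Var(T)) = (5/4)·(1 − 7.674/21.172) = 0.797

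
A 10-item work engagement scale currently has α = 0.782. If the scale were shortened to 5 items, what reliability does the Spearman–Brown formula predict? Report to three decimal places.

predicted reliability = 0.642

Length factor m = 5/10 = 0.5000
α' = m·α / (1 − (1−m)·α)
   = 5/10 × 0.782 / (1 − (1 − 5/10) × 0.782)
   = 0.3910 / 0.6090 = 0.642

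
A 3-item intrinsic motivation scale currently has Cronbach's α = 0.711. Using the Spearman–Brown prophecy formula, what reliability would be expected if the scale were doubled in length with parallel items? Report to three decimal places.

predicted reliability = 0.831

Length factor m = 2
α' = m·α / (1 + (m−1)·α)
   = 2 × 0.711 / (1 + (2 − 1) × 0.711)
   = 1.4220 / 1.7110 = 0.831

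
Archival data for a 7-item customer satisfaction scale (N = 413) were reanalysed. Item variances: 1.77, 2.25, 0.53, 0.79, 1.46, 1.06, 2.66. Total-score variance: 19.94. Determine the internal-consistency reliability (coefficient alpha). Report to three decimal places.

ΣVar(i) = 1.77 + 2.25 + 0.53 + 0.79 + 1.46 + 1.06 + 2.66 = 10.52
α = (k/(k−1))·(1 − ΣVar(i)/Var(T)) = (7/6)·(1 − 10.52/19.94) = 0.551

coefficient alpha = 0.551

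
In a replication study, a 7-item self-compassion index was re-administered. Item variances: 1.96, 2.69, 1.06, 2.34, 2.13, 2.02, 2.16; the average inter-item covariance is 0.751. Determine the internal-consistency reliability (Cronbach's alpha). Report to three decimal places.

Cronbach's alpha = 0.802

ΣVar(i) = 1.96 + 2.69 + 1.06 + 2.34 + 2.13 + 2.02 + 2.16 = 14.36
Sum of the 21 distinct covariances = 21 × 0.751 = 15.771
total variance = ΣVar(i) + 2·Σcov = 14.36 + 2 × 15.771 = 45.902
α = (7/6)·(1 − 14.36/45.902) = 0.802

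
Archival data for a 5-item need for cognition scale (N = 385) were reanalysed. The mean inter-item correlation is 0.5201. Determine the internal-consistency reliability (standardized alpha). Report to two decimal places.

standardized alpha = 0.84

Standardized α = k·r̄ / (1 + (k−1)·r̄) = 5 × 0.5201 / (1 + 4 × 0.5201)
  = 2.6005 / 3.0804 = 0.84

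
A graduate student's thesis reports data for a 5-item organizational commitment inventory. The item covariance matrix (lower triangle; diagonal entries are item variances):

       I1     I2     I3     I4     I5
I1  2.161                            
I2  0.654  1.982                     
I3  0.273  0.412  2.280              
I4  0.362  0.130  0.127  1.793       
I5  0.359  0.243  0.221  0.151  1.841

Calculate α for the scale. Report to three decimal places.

Σσ²ᵢ = 2.161 + 1.982 + 2.280 + 1.793 + 1.841 = 10.057
Σ_{i<j} σ_ij = 2.932
total variance = 10.057 + 2 × 2.932 = 15.921
α = (k/(k−1))·(1 − Σσ²ᵢ/total variance) = (5/4)·(1 − 10.057/15.921) = 0.460

α = 0.460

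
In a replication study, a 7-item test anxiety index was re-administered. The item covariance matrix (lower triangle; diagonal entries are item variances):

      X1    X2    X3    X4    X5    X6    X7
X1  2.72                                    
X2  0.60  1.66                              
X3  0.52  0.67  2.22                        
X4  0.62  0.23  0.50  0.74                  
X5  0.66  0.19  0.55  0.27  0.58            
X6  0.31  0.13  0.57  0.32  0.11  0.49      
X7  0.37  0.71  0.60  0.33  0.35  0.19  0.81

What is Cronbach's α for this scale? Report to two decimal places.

α = 0.77

Σσ²ᵢ = 2.72 + 1.66 + 2.22 + 0.74 + 0.58 + 0.49 + 0.81 = 9.22
Sum of the distinct covariances = 8.80
σ²_T = 9.22 + 2 × 8.80 = 26.82
α = (k/(k−1))·(1 − Σσ²ᵢ/σ²_T) = (7/6)·(1 − 9.22/26.82) = 0.77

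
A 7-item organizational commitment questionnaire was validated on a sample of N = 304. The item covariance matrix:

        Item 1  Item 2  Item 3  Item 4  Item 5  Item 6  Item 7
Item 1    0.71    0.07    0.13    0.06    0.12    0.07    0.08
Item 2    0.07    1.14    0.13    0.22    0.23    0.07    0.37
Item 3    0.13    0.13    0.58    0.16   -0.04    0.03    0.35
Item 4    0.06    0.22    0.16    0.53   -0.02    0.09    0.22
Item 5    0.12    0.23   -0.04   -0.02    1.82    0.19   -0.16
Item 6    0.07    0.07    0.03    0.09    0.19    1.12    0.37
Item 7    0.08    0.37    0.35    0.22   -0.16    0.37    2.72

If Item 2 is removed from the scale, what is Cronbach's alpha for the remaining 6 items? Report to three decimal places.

Remaining items: Item 1, Item 3, Item 4, Item 5, Item 6, Item 7 (k = 6).
Σσ²ᵢ = 0.71 + 0.58 + 0.53 + 1.82 + 1.12 + 2.72 = 7.48
total variance = 7.48 + 2 × 1.65 = 10.78
α (item deleted) = (6/5)·(1 − 7.48/10.78) = 0.367

Cronbach's alpha = 0.367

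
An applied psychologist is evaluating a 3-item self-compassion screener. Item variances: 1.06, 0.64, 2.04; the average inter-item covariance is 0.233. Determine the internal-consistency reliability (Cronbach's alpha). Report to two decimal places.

ΣVar(i) = 1.06 + 0.64 + 2.04 = 3.74
Sum of the 3 distinct covariances = 3 × 0.233 = 0.699
σ²_total = ΣVar(i) + 2·Σcov = 3.74 + 2 × 0.699 = 5.138
α = (3/2)·(1 − 3.74/5.138) = 0.41

α = 0.41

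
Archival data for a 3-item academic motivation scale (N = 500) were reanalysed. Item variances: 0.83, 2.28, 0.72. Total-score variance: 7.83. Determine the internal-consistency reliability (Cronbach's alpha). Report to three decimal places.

α = 0.766

Σσᵢ² = 0.83 + 2.28 + 0.72 = 3.83
α = (k/(k−1))·(1 − Σσᵢ²/σ²_T) = (3/2)·(1 − 3.83/7.83) = 0.766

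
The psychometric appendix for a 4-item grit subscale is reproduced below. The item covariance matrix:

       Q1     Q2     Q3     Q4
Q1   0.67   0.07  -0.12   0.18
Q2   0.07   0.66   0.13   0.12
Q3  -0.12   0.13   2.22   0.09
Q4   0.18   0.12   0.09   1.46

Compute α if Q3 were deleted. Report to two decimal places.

Remaining items: Q1, Q2, Q4 (k = 3).
sum of item variances = 0.67 + 0.66 + 1.46 = 2.79
σ²_total = 2.79 + 2 × 0.37 = 3.53
α (item deleted) = (3/2)·(1 − 2.79/3.53) = 0.31

α = 0.31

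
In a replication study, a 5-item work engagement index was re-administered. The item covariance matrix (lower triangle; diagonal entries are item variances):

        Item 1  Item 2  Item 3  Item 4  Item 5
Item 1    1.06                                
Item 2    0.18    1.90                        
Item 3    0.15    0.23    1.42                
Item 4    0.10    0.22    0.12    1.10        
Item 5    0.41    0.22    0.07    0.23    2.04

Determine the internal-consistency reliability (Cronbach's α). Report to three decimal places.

Cronbach's α = 0.424

Σσᵢ² = 1.06 + 1.90 + 1.42 + 1.10 + 2.04 = 7.52
Sum of off-diagonal covariances = 1.93
σ²_total = 7.52 + 2 × 1.93 = 11.38
α = (k/(k−1))·(1 − Σσᵢ²/σ²_total) = (5/4)·(1 − 7.52/11.38) = 0.424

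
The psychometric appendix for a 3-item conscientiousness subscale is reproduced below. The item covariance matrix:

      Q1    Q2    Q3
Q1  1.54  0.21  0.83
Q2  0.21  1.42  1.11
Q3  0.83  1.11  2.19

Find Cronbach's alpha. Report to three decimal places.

α = 0.683

ΣVar(i) = 1.54 + 1.42 + 2.19 = 5.15
Σ_{i<j} σ_ij = 2.15
σ²_T = 5.15 + 2 × 2.15 = 9.45
α = (k/(k−1))·(1 − ΣVar(i)/σ²_T) = (3/2)·(1 − 5.15/9.45) = 0.683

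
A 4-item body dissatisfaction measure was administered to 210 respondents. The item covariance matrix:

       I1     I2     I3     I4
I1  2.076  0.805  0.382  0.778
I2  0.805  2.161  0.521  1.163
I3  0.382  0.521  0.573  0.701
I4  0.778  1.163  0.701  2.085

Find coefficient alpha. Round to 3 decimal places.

ΣVar(i) = 2.076 + 2.161 + 0.573 + 2.085 = 6.895
Sum of the distinct covariances = 4.350
total variance = 6.895 + 2 × 4.350 = 15.595
α = (k/(k−1))·(1 − ΣVar(i)/total variance) = (4/3)·(1 − 6.895/15.595) = 0.744

coefficient alpha = 0.744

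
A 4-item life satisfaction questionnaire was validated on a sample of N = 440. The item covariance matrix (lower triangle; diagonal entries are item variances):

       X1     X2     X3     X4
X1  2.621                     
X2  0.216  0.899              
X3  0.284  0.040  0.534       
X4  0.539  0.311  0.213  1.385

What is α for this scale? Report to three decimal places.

Σσᵢ² = 2.621 + 0.899 + 0.534 + 1.385 = 5.439
Sum of the distinct covariances = 1.603
σ²_total = 5.439 + 2 × 1.603 = 8.645
α = (k/(k−1))·(1 − Σσᵢ²/σ²_total) = (4/3)·(1 − 5.439/8.645) = 0.494

α = 0.494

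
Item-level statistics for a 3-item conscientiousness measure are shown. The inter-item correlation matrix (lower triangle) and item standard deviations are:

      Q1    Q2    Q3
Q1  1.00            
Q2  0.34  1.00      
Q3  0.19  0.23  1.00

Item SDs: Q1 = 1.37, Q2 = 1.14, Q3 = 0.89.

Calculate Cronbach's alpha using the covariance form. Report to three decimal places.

Σσ²ᵢ = 1.37² + 1.14² + 0.89² = 3.9686
Covariances σ_ij = r_ij · s_i · s_j:
  σ(Q1,Q2) = 0.34 × 1.37 × 1.14 = 0.5310
  σ(Q1,Q3) = 0.19 × 1.37 × 0.89 = 0.2317
  σ(Q2,Q3) = 0.23 × 1.14 × 0.89 = 0.2334
σ²_T = Σσ²ᵢ + 2·Σσ_ij = 3.9686 + 2 × 0.9961 = 5.9608
α = (3/2)·(1 − 3.9686/5.9608) = 0.501

Cronbach's alpha = 0.501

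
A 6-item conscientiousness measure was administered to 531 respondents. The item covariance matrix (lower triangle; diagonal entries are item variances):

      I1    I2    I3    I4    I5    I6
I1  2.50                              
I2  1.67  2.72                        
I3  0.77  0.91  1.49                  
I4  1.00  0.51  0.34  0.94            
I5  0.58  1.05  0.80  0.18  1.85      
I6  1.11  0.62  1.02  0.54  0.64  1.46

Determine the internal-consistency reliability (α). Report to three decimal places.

α = 0.818

ΣVar(i) = 2.50 + 2.72 + 1.49 + 0.94 + 1.85 + 1.46 = 10.96
Sum of the distinct covariances = 11.74
total variance = 10.96 + 2 × 11.74 = 34.44
α = (k/(k−1))·(1 − ΣVar(i)/total variance) = (6/5)·(1 − 10.96/34.44) = 0.818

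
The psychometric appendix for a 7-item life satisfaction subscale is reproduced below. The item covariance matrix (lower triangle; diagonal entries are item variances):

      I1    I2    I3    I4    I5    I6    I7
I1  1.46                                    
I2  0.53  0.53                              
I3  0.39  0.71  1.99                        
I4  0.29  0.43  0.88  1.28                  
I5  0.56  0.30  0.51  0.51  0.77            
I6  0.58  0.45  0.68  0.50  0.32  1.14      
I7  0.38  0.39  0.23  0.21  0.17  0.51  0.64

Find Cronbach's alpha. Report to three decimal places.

Cronbach's alpha = 0.828

Σσᵢ² = 1.46 + 0.53 + 1.99 + 1.28 + 0.77 + 1.14 + 0.64 = 7.81
Sum of off-diagonal covariances = 9.53
σ²_total = 7.81 + 2 × 9.53 = 26.87
α = (k/(k−1))·(1 − Σσᵢ²/σ²_total) = (7/6)·(1 − 7.81/26.87) = 0.828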